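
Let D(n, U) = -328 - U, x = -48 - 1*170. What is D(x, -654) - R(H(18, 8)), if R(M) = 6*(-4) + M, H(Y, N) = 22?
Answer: 328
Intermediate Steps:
x = -218 (x = -48 - 170 = -218)
R(M) = -24 + M
D(x, -654) - R(H(18, 8)) = (-328 - 1*(-654)) - (-24 + 22) = (-328 + 654) - 1*(-2) = 326 + 2 = 328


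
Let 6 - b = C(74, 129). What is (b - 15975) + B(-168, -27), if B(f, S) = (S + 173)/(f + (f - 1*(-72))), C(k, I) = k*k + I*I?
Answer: -5027425/132 ≈ -38087.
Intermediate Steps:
C(k, I) = I² + k² (C(k, I) = k² + I² = I² + k²)
B(f, S) = (173 + S)/(72 + 2*f) (B(f, S) = (173 + S)/(f + (f + 72)) = (173 + S)/(f + (72 + f)) = (173 + S)/(72 + 2*f))
b = -22111 (b = 6 - (129² + 74²) = 6 - (16641 + 5476) = 6 - 1*22117 = 6 - 22117 = -22111)
(b - 15975) + B(-168, -27) = (-22111 - 15975) + (173 - 27)/(2*(36 - 168)) = -38086 + (½)*146/(-132) = -38086 + (½)*(-1/132)*146 = -38086 - 73/132 = -5027425/132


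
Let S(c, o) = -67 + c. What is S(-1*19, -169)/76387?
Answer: -86/76387 ≈ -0.0011258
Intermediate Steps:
S(-1*19, -169)/76387 = (-67 - 1*19)/76387 = (-67 - 19)*(1/76387) = -86*1/76387 = -86/76387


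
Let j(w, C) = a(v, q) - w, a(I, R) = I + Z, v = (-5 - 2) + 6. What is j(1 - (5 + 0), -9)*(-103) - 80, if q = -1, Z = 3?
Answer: -698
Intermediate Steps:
v = -1 (v = -7 + 6 = -1)
a(I, R) = 3 + I (a(I, R) = I + 3 = 3 + I)
j(w, C) = 2 - w (j(w, C) = (3 - 1) - w = 2 - w)
j(1 - (5 + 0), -9)*(-103) - 80 = (2 - (1 - (5 + 0)))*(-103) - 80 = (2 - (1 - 1*5))*(-103) - 80 = (2 - (1 - 5))*(-103) - 80 = (2 - 1*(-4))*(-103) - 80 = (2 + 4)*(-103) - 80 = 6*(-103) - 80 = -618 - 80 = -698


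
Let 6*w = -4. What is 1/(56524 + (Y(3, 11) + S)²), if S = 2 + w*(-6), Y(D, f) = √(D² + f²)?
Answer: 5669/321373738 - 3*√130/803434345 ≈ 1.7597e-5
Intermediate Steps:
w = -⅔ (w = (⅙)*(-4) = -⅔ ≈ -0.66667)
S = 6 (S = 2 - ⅔*(-6) = 2 + 4 = 6)
1/(56524 + (Y(3, 11) + S)²) = 1/(56524 + (√(3² + 11²) + 6)²) = 1/(56524 + (√(9 + 121) + 6)²) = 1/(56524 + (√130 + 6)²) = 1/(56524 + (6 + √130)²)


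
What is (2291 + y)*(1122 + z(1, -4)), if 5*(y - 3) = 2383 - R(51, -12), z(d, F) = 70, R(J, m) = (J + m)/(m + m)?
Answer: 16514713/5 ≈ 3.3029e+6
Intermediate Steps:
R(J, m) = (J + m)/(2*m) (R(J, m) = (J + m)/((2*m)) = (J + m)*(1/(2*m)) = (J + m)/(2*m))
y = 19197/40 (y = 3 + (2383 - (51 - 12)/(2*(-12)))/5 = 3 + (2383 - (-1)*39/(2*12))/5 = 3 + (2383 - 1*(-13/8))/5 = 3 + (2383 + 13/8)/5 = 3 + (⅕)*(19077/8) = 3 + 19077/40 = 19197/40 ≈ 479.92)
(2291 + y)*(1122 + z(1, -4)) = (2291 + 19197/40)*(1122 + 70) = (110837/40)*1192 = 16514713/5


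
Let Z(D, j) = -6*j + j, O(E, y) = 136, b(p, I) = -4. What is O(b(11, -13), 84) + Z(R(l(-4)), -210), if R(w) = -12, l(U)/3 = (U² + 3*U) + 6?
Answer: 1186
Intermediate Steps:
l(U) = 18 + 3*U² + 9*U (l(U) = 3*((U² + 3*U) + 6) = 3*(6 + U² + 3*U) = 18 + 3*U² + 9*U)
Z(D, j) = -5*j
O(b(11, -13), 84) + Z(R(l(-4)), -210) = 136 - 5*(-210) = 136 + 1050 = 1186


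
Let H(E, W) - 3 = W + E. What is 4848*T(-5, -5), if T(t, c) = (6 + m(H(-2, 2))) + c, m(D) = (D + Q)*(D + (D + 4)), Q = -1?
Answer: 101808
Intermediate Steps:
H(E, W) = 3 + E + W (H(E, W) = 3 + (W + E) = 3 + (E + W) = 3 + E + W)
m(D) = (-1 + D)*(4 + 2*D) (m(D) = (D - 1)*(D + (D + 4)) = (-1 + D)*(D + (4 + D)) = (-1 + D)*(4 + 2*D))
T(t, c) = 26 + c (T(t, c) = (6 + (-4 + 2*(3 - 2 + 2) + 2*(3 - 2 + 2)²)) + c = (6 + (-4 + 2*3 + 2*3²)) + c = (6 + (-4 + 6 + 2*9)) + c = (6 + (-4 + 6 + 18)) + c = (6 + 20) + c = 26 + c)
4848*T(-5, -5) = 4848*(26 - 5) = 4848*21 = 101808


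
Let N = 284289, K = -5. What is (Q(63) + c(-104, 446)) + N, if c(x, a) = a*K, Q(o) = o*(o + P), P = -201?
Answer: 273365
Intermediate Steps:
Q(o) = o*(-201 + o) (Q(o) = o*(o - 201) = o*(-201 + o))
c(x, a) = -5*a (c(x, a) = a*(-5) = -5*a)
(Q(63) + c(-104, 446)) + N = (63*(-201 + 63) - 5*446) + 284289 = (63*(-138) - 2230) + 284289 = (-8694 - 2230) + 284289 = -10924 + 284289 = 273365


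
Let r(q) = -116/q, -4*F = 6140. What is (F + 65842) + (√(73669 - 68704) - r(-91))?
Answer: 5851821/91 + √4965 ≈ 64376.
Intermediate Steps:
F = -1535 (F = -¼*6140 = -1535)
(F + 65842) + (√(73669 - 68704) - r(-91)) = (-1535 + 65842) + (√(73669 - 68704) - (-116)/(-91)) = 64307 + (√4965 - (-116)*(-1)/91) = 64307 + (√4965 - 1*116/91) = 64307 + (√4965 - 116/91) = 64307 + (-116/91 + √4965) = 5851821/91 + √4965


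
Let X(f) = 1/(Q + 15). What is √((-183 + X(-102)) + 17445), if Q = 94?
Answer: √205089931/109 ≈ 131.39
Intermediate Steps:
X(f) = 1/109 (X(f) = 1/(94 + 15) = 1/109)
√((-183 + X(-102)) + 17445) = √((-183 + 1/109) + 17445) = √(-19946/109 + 17445) = √(1881559/109) = √205089931/109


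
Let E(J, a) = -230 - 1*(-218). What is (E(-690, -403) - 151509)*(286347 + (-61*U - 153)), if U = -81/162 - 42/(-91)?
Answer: -1127483670705/26 ≈ -4.3365e+10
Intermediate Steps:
E(J, a) = -12 (E(J, a) = -230 + 218 = -12)
U = -1/26 (U = -81*1/162 - 42*(-1/91) = -½ + 6/13 = -1/26 ≈ -0.038462)
(E(-690, -403) - 151509)*(286347 + (-61*U - 153)) = (-12 - 151509)*(286347 + (-61*(-1/26) - 153)) = -151521*(286347 + (61/26 - 153)) = -151521*(286347 - 3917/26) = -151521*7441105/26 = -1127483670705/26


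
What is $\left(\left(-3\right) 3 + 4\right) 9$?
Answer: $-45$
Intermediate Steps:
$\left(\left(-3\right) 3 + 4\right) 9 = \left(-9 + 4\right) 9 = \left(-5\right) 9 = -45$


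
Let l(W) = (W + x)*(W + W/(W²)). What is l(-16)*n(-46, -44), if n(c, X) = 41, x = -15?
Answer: 326647/16 ≈ 20415.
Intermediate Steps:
l(W) = (-15 + W)*(W + 1/W) (l(W) = (W - 15)*(W + W/(W²)) = (-15 + W)*(W + W/W²) = (-15 + W)*(W + 1/W))
l(-16)*n(-46, -44) = (1 + (-16)² - 15*(-16) - 15/(-16))*41 = (1 + 256 + 240 - 15*(-1/16))*41 = (1 + 256 + 240 + 15/16)*41 = (7967/16)*41 = 326647/16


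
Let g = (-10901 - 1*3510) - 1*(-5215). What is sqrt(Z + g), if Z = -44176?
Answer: 2*I*sqrt(13343) ≈ 231.02*I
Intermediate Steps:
g = -9196 (g = (-10901 - 3510) + 5215 = -14411 + 5215 = -9196)
sqrt(Z + g) = sqrt(-44176 - 9196) = sqrt(-53372) = 2*I*sqrt(13343)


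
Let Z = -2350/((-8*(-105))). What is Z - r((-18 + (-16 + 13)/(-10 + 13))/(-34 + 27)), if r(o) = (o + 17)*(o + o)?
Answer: -64573/588 ≈ -109.82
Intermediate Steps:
r(o) = 2*o*(17 + o) (r(o) = (17 + o)*(2*o) = 2*o*(17 + o))
Z = -235/84 (Z = -2350/840 = -2350*1/840 = -235/84 ≈ -2.7976)
Z - r((-18 + (-16 + 13)/(-10 + 13))/(-34 + 27)) = -235/84 - 2*(-18 + (-16 + 13)/(-10 + 13))/(-34 + 27)*(17 + (-18 + (-16 + 13)/(-10 + 13))/(-34 + 27)) = -235/84 - 2*(-18 - 3/3)/(-7)*(17 + (-18 - 3/3)/(-7)) = -235/84 - 2*(-18 - 3*⅓)*(-⅐)*(17 + (-18 - 3*⅓)*(-⅐)) = -235/84 - 2*(-18 - 1)*(-⅐)*(17 + (-18 - 1)*(-⅐)) = -235/84 - 2*(-19*(-⅐))*(17 - 19*(-⅐)) = -235/84 - 2*19*(17 + 19/7)/7 = -235/84 - 2*19*138/(7*7) = -235/84 - 1*5244/49 = -235/84 - 5244/49 = -64573/588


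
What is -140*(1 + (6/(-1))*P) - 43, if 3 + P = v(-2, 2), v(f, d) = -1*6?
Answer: -7743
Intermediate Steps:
v(f, d) = -6
P = -9 (P = -3 - 6 = -9)
-140*(1 + (6/(-1))*P) - 43 = -140*(1 + (6/(-1))*(-9)) - 43 = -140*(1 + (6*(-1))*(-9)) - 43 = -140*(1 - 6*(-9)) - 43 = -140*(1 + 54) - 43 = -140*55 - 43 = -7700 - 43 = -7743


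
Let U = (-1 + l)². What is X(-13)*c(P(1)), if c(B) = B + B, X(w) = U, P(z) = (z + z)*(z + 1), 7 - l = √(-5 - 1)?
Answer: 240 - 96*I*√6 ≈ 240.0 - 235.15*I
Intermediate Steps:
l = 7 - I*√6 (l = 7 - √(-5 - 1) = 7 - √(-6) = 7 - I*√6 ≈ 7.0 - 2.4495*I)
U = (6 - I*√6)² (U = (-1 + (7 - I*√6))² = (6 - I*√6)² ≈ 30.0 - 29.394*I)
P(z) = 2*z*(1 + z) (P(z) = (2*z)*(1 + z) = 2*z*(1 + z))
X(w) = (6 - I*√6)²
c(B) = 2*B
X(-13)*c(P(1)) = (6 - I*√6)²*(2*(2*1*(1 + 1))) = (6 - I*√6)²*(2*(2*1*2)) = (6 - I*√6)²*(2*4) = (6 - I*√6)²*8 = 8*(6 - I*√6)²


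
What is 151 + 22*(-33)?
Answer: -575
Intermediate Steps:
151 + 22*(-33) = 151 - 726 = -575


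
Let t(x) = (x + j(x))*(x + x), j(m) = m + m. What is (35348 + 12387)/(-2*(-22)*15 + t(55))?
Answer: 9547/3762 ≈ 2.5377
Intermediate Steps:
j(m) = 2*m
t(x) = 6*x² (t(x) = (x + 2*x)*(x + x) = (3*x)*(2*x) = 6*x²)
(35348 + 12387)/(-2*(-22)*15 + t(55)) = (35348 + 12387)/(-2*(-22)*15 + 6*55²) = 47735/(44*15 + 6*3025) = 47735/(660 + 18150) = 47735/18810 = 47735*(1/18810) = 9547/3762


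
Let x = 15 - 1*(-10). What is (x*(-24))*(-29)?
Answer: 17400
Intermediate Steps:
x = 25 (x = 15 + 10 = 25)
(x*(-24))*(-29) = (25*(-24))*(-29) = -600*(-29) = 17400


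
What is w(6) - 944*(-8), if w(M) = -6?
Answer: 7546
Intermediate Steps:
w(6) - 944*(-8) = -6 - 944*(-8) = -6 - 59*(-128) = -6 + 7552 = 7546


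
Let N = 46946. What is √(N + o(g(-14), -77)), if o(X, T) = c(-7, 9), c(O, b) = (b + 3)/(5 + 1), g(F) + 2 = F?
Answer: 22*√97 ≈ 216.67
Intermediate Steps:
g(F) = -2 + F
c(O, b) = ½ + b/6 (c(O, b) = (3 + b)/6 = (3 + b)*(⅙) = ½ + b/6)
o(X, T) = 2 (o(X, T) = ½ + (⅙)*9 = ½ + 3/2 = 2)
√(N + o(g(-14), -77)) = √(46946 + 2) = √46948 = 22*√97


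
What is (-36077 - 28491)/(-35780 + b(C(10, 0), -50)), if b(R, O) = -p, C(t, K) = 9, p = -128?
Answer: 16142/8913 ≈ 1.8111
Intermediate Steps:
b(R, O) = 128 (b(R, O) = -1*(-128) = 128)
(-36077 - 28491)/(-35780 + b(C(10, 0), -50)) = (-36077 - 28491)/(-35780 + 128) = -64568/(-35652) = -64568*(-1/35652) = 16142/8913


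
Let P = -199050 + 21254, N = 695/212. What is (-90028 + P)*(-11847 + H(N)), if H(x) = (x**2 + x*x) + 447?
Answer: 8560250111450/2809 ≈ 3.0474e+9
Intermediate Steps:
N = 695/212 (N = 695*(1/212) = 695/212 ≈ 3.2783)
H(x) = 447 + 2*x**2 (H(x) = (x**2 + x**2) + 447 = 2*x**2 + 447 = 447 + 2*x**2)
P = -177796
(-90028 + P)*(-11847 + H(N)) = (-90028 - 177796)*(-11847 + (447 + 2*(695/212)**2)) = -267824*(-11847 + (447 + 2*(483025/44944))) = -267824*(-11847 + (447 + 483025/22472)) = -267824*(-11847 + 10528009/22472) = -267824*(-255697775/22472) = 8560250111450/2809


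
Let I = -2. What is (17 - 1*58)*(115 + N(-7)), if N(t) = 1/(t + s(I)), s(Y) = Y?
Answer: -42394/9 ≈ -4710.4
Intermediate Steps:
N(t) = 1/(-2 + t) (N(t) = 1/(t - 2) = 1/(-2 + t))
(17 - 1*58)*(115 + N(-7)) = (17 - 1*58)*(115 + 1/(-2 - 7)) = (17 - 58)*(115 + 1/(-9)) = -41*(115 - 1/9) = -41*1034/9 = -42394/9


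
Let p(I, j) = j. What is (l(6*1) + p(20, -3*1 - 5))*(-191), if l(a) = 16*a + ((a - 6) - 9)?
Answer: -15089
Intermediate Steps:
l(a) = -15 + 17*a (l(a) = 16*a + ((-6 + a) - 9) = 16*a + (-15 + a) = -15 + 17*a)
(l(6*1) + p(20, -3*1 - 5))*(-191) = ((-15 + 17*(6*1)) + (-3*1 - 5))*(-191) = ((-15 + 17*6) + (-3 - 5))*(-191) = ((-15 + 102) - 8)*(-191) = (87 - 8)*(-191) = 79*(-191) = -15089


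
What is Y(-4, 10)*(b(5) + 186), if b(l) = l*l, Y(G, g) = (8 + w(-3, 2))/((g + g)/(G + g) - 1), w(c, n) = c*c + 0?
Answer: 10761/7 ≈ 1537.3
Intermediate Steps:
w(c, n) = c² (w(c, n) = c² + 0 = c²)
Y(G, g) = 17/(-1 + 2*g/(G + g)) (Y(G, g) = (8 + (-3)²)/((g + g)/(G + g) - 1) = (8 + 9)/((2*g)/(G + g) - 1) = 17/(2*g/(G + g) - 1) = 17/(-1 + 2*g/(G + g)))
b(l) = l²
Y(-4, 10)*(b(5) + 186) = (17*(-4 + 10)/(10 - 1*(-4)))*(5² + 186) = (17*6/(10 + 4))*(25 + 186) = (17*6/14)*211 = (17*(1/14)*6)*211 = (51/7)*211 = 10761/7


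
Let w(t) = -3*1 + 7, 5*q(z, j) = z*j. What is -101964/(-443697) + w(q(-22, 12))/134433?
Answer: 4569700400/19882506267 ≈ 0.22984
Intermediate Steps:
q(z, j) = j*z/5 (q(z, j) = (z*j)/5 = (j*z)/5 = j*z/5)
w(t) = 4 (w(t) = -3 + 7 = 4)
-101964/(-443697) + w(q(-22, 12))/134433 = -101964/(-443697) + 4/134433 = -101964*(-1/443697) + 4*(1/134433) = 33988/147899 + 4/134433 = 4569700400/19882506267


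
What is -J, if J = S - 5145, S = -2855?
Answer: 8000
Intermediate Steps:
J = -8000 (J = -2855 - 5145 = -8000)
-J = -1*(-8000) = 8000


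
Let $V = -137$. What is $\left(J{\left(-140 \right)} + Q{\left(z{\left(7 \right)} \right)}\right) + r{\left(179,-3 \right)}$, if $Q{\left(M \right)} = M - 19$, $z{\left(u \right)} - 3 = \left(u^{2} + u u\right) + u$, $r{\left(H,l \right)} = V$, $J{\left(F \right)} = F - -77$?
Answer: $-111$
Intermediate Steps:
$J{\left(F \right)} = 77 + F$ ($J{\left(F \right)} = F + 77 = 77 + F$)
$r{\left(H,l \right)} = -137$
$z{\left(u \right)} = 3 + u + 2 u^{2}$ ($z{\left(u \right)} = 3 + \left(\left(u^{2} + u u\right) + u\right) = 3 + \left(\left(u^{2} + u^{2}\right) + u\right) = 3 + \left(2 u^{2} + u\right) = 3 + \left(u + 2 u^{2}\right) = 3 + u + 2 u^{2}$)
$Q{\left(M \right)} = -19 + M$ ($Q{\left(M \right)} = M - 19 = -19 + M$)
$\left(J{\left(-140 \right)} + Q{\left(z{\left(7 \right)} \right)}\right) + r{\left(179,-3 \right)} = \left(\left(77 - 140\right) + \left(-19 + \left(3 + 7 + 2 \cdot 7^{2}\right)\right)\right) - 137 = \left(-63 + \left(-19 + \left(3 + 7 + 2 \cdot 49\right)\right)\right) - 137 = \left(-63 + \left(-19 + \left(3 + 7 + 98\right)\right)\right) - 137 = \left(-63 + \left(-19 + 108\right)\right) - 137 = \left(-63 + 89\right) - 137 = 26 - 137 = -111$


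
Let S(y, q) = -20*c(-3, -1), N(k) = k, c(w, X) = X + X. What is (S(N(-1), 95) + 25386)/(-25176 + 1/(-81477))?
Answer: -2071634202/2051264953 ≈ -1.0099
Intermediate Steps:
c(w, X) = 2*X
S(y, q) = 40 (S(y, q) = -40*(-1) = -20*(-2) = 40)
(S(N(-1), 95) + 25386)/(-25176 + 1/(-81477)) = (40 + 25386)/(-25176 + 1/(-81477)) = 25426/(-25176 - 1/81477) = 25426/(-2051264953/81477) = 25426*(-81477/2051264953) = -2071634202/2051264953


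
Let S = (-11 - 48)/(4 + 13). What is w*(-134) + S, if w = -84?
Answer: 191293/17 ≈ 11253.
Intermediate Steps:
S = -59/17 ≈ -3.4706
w*(-134) + S = -84*(-134) - 59/17 = 11256 - 59/17 = 191293/17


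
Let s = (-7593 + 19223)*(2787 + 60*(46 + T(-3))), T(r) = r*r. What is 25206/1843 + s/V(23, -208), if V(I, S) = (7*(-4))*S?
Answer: 65308052787/5366816 ≈ 12169.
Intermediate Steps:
V(I, S) = -28*S
T(r) = r²
s = 70791810 (s = (-7593 + 19223)*(2787 + 60*(46 + (-3)²)) = 11630*(2787 + 60*(46 + 9)) = 11630*(2787 + 60*55) = 11630*(2787 + 3300) = 11630*6087 = 70791810)
25206/1843 + s/V(23, -208) = 25206/1843 + 70791810/((-28*(-208))) = 25206*(1/1843) + 70791810/5824 = 25206/1843 + 70791810*(1/5824) = 25206/1843 + 35395905/2912 = 65308052787/5366816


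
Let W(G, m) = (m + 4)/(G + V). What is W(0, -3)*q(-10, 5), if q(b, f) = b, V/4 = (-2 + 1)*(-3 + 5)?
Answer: 5/4 ≈ 1.2500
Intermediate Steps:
V = -8 (V = 4*((-2 + 1)*(-3 + 5)) = 4*(-1*2) = 4*(-2) = -8)
W(G, m) = (4 + m)/(-8 + G) (W(G, m) = (m + 4)/(G - 8) = (4 + m)/(-8 + G))
W(0, -3)*q(-10, 5) = ((4 - 3)/(-8 + 0))*(-10) = (1/(-8))*(-10) = -1/8*1*(-10) = -1/8*(-10) = 5/4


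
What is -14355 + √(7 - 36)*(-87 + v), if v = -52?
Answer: -14355 - 139*I*√29 ≈ -14355.0 - 748.54*I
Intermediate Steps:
-14355 + √(7 - 36)*(-87 + v) = -14355 + √(7 - 36)*(-87 - 52) = -14355 + √(-29)*(-139) = -14355 + (I*√29)*(-139) = -14355 - 139*I*√29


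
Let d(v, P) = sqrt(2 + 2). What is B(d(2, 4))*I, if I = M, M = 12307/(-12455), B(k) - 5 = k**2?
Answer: -110763/12455 ≈ -8.8931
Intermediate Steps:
d(v, P) = 2 (d(v, P) = sqrt(4) = 2)
B(k) = 5 + k**2
M = -12307/12455 (M = 12307*(-1/12455) = -12307/12455 ≈ -0.98812)
I = -12307/12455 ≈ -0.98812
B(d(2, 4))*I = (5 + 2**2)*(-12307/12455) = (5 + 4)*(-12307/12455) = 9*(-12307/12455) = -110763/12455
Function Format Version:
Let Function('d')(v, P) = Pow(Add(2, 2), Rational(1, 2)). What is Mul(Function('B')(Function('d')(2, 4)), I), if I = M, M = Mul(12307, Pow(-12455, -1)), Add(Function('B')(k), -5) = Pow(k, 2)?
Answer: Rational(-110763, 12455) ≈ -8.8931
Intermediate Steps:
Function('d')(v, P) = 2 (Function('d')(v, P) = Pow(4, Rational(1, 2)) = 2)
Function('B')(k) = Add(5, Pow(k, 2))
M = Rational(-12307, 12455) (M = Mul(12307, Rational(-1, 12455)) = Rational(-12307, 12455) ≈ -0.98812)
I = Rational(-12307, 12455) ≈ -0.98812
Mul(Function('B')(Function('d')(2, 4)), I) = Mul(Add(5, Pow(2, 2)), Rational(-12307, 12455)) = Mul(Add(5, 4), Rational(-12307, 12455)) = Mul(9, Rational(-12307, 12455)) = Rational(-110763, 12455)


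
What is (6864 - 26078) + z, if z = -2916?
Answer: -22130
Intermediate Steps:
(6864 - 26078) + z = (6864 - 26078) - 2916 = -19214 - 2916 = -22130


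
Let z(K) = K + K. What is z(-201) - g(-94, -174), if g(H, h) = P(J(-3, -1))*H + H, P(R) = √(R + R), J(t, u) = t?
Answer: -308 + 94*I*√6 ≈ -308.0 + 230.25*I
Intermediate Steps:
P(R) = √2*√R (P(R) = √(2*R) = √2*√R)
g(H, h) = H + I*H*√6 (g(H, h) = (√2*√(-3))*H + H = (√2*(I*√3))*H + H = (I*√6)*H + H = I*H*√6 + H = H + I*H*√6)
z(K) = 2*K
z(-201) - g(-94, -174) = 2*(-201) - (-94)*(1 + I*√6) = -402 - (-94 - 94*I*√6) = -402 + (94 + 94*I*√6) = -308 + 94*I*√6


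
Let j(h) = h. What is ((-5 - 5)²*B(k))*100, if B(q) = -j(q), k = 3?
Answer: -30000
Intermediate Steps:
B(q) = -q
((-5 - 5)²*B(k))*100 = ((-5 - 5)²*(-1*3))*100 = ((-10)²*(-3))*100 = (100*(-3))*100 = -300*100 = -30000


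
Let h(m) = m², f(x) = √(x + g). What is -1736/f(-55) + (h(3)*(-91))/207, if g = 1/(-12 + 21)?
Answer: -91/23 + 2604*I*√494/247 ≈ -3.9565 + 234.32*I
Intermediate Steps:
g = ⅑ (g = 1/9 = ⅑ ≈ 0.11111)
f(x) = √(⅑ + x) (f(x) = √(x + ⅑) = √(⅑ + x))
-1736/f(-55) + (h(3)*(-91))/207 = -1736*3/√(1 + 9*(-55)) + (3²*(-91))/207 = -1736*3/√(1 - 495) + (9*(-91))*(1/207) = -1736*(-3*I*√494/494) - 819*1/207 = -1736*(-3*I*√494/494) - 91/23 = -(-2604)*I*√494/247 - 91/23 = 2604*I*√494/247 - 91/23 = -91/23 + 2604*I*√494/247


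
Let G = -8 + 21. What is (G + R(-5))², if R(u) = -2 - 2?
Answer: 81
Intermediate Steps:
R(u) = -4
G = 13
(G + R(-5))² = (13 - 4)² = 9² = 81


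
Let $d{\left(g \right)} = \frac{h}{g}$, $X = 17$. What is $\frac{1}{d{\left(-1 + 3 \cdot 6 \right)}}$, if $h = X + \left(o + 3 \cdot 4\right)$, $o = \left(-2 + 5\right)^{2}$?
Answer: $\frac{17}{38} \approx 0.44737$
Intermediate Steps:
$o = 9$ ($o = 3^{2} = 9$)
$h = 38$ ($h = 17 + \left(9 + 3 \cdot 4\right) = 17 + \left(9 + 12\right) = 17 + 21 = 38$)
$d{\left(g \right)} = \frac{38}{g}$
$\frac{1}{d{\left(-1 + 3 \cdot 6 \right)}} = \frac{1}{38 \frac{1}{-1 + 3 \cdot 6}} = \frac{1}{38 \frac{1}{-1 + 18}} = \frac{1}{38 \cdot \frac{1}{17}} = \frac{1}{\frac{38}{17}} = \frac{17}{38}$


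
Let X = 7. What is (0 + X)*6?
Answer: 42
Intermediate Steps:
(0 + X)*6 = (0 + 7)*6 = 7*6 = 42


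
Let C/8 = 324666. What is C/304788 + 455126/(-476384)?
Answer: 45775356611/6049838608 ≈ 7.5664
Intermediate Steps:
C = 2597328 (C = 8*324666 = 2597328)
C/304788 + 455126/(-476384) = 2597328/304788 + 455126/(-476384) = 2597328*(1/304788) + 455126*(-1/476384) = 216444/25399 - 227563/238192 = 45775356611/6049838608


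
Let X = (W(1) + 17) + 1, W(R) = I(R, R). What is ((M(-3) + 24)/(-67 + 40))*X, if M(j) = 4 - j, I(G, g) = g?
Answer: -589/27 ≈ -21.815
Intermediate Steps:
W(R) = R
X = 19 (X = (1 + 17) + 1 = 18 + 1 = 19)
((M(-3) + 24)/(-67 + 40))*X = (((4 - 1*(-3)) + 24)/(-67 + 40))*19 = (((4 + 3) + 24)/(-27))*19 = ((7 + 24)*(-1/27))*19 = (31*(-1/27))*19 = -31/27*19 = -589/27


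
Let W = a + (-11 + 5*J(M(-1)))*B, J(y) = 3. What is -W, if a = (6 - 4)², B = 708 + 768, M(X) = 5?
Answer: -5908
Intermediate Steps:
B = 1476
a = 4 (a = 2² = 4)
W = 5908 (W = 4 + (-11 + 5*3)*1476 = 4 + (-11 + 15)*1476 = 4 + 4*1476 = 4 + 5904 = 5908)
-W = -1*5908 = -5908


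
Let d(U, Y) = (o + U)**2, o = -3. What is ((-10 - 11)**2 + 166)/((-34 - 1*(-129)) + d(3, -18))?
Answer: 607/95 ≈ 6.3895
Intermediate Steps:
d(U, Y) = (-3 + U)**2
((-10 - 11)**2 + 166)/((-34 - 1*(-129)) + d(3, -18)) = ((-10 - 11)**2 + 166)/((-34 - 1*(-129)) + (-3 + 3)**2) = ((-21)**2 + 166)/((-34 + 129) + 0**2) = (441 + 166)/(95 + 0) = 607/95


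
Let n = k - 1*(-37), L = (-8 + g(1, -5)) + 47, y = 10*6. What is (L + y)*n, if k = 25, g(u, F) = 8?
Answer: 6634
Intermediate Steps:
y = 60
L = 47 (L = (-8 + 8) + 47 = 0 + 47 = 47)
n = 62 (n = 25 - 1*(-37) = 25 + 37 = 62)
(L + y)*n = (47 + 60)*62 = 107*62 = 6634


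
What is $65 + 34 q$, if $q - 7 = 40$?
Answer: $1663$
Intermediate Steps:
$q = 47$ ($q = 7 + 40 = 47$)
$65 + 34 q = 65 + 34 \cdot 47 = 65 + 1598 = 1663$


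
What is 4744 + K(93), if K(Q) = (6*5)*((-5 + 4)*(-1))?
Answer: 4774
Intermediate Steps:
K(Q) = 30 (K(Q) = 30*(-1*(-1)) = 30*1 = 30)
4744 + K(93) = 4744 + 30 = 4774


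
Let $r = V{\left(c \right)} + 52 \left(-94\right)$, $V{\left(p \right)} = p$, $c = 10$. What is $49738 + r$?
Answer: $44860$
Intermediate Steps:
$r = -4878$ ($r = 10 + 52 \left(-94\right) = 10 - 4888 = -4878$)
$49738 + r = 49738 - 4878 = 44860$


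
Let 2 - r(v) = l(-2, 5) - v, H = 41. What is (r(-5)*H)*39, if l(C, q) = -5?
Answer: 3198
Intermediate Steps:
r(v) = 7 + v (r(v) = 2 - (-5 - v) = 2 + (5 + v) = 7 + v)
(r(-5)*H)*39 = ((7 - 5)*41)*39 = (2*41)*39 = 82*39 = 3198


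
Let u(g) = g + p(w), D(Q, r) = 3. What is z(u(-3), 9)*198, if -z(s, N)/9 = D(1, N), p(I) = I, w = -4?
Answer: -5346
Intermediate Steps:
u(g) = -4 + g (u(g) = g - 4 = -4 + g)
z(s, N) = -27 (z(s, N) = -9*3 = -27)
z(u(-3), 9)*198 = -27*198 = -5346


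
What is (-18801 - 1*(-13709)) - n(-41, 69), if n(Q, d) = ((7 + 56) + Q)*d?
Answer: -6610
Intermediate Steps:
n(Q, d) = d*(63 + Q) (n(Q, d) = (63 + Q)*d = d*(63 + Q))
(-18801 - 1*(-13709)) - n(-41, 69) = (-18801 - 1*(-13709)) - 69*(63 - 41) = (-18801 + 13709) - 69*22 = -5092 - 1*1518 = -5092 - 1518 = -6610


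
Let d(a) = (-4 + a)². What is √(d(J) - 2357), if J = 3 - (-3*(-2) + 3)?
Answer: I*√2257 ≈ 47.508*I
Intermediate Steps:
J = -6 (J = 3 - (6 + 3) = 3 - 1*9 = 3 - 9 = -6)
√(d(J) - 2357) = √((-4 - 6)² - 2357) = √((-10)² - 2357) = √(100 - 2357) = √(-2257) = I*√2257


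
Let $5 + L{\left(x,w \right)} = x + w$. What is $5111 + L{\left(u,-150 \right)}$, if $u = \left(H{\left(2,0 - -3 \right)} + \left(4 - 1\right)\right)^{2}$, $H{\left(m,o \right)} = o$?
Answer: $4992$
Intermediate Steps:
$u = 36$ ($u = \left(\left(0 - -3\right) + \left(4 - 1\right)\right)^{2} = \left(\left(0 + 3\right) + 3\right)^{2} = \left(3 + 3\right)^{2} = 6^{2} = 36$)
$L{\left(x,w \right)} = -5 + w + x$ ($L{\left(x,w \right)} = -5 + \left(x + w\right) = -5 + \left(w + x\right) = -5 + w + x$)
$5111 + L{\left(u,-150 \right)} = 5111 - 119 = 4992$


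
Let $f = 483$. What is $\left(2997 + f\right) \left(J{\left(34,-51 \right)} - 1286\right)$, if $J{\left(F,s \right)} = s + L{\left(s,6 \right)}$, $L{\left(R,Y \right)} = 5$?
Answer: $-4635360$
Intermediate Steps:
$J{\left(F,s \right)} = 5 + s$ ($J{\left(F,s \right)} = s + 5 = 5 + s$)
$\left(2997 + f\right) \left(J{\left(34,-51 \right)} - 1286\right) = \left(2997 + 483\right) \left(\left(5 - 51\right) - 1286\right) = 3480 \left(-46 - 1286\right) = 3480 \left(-1332\right) = -4635360$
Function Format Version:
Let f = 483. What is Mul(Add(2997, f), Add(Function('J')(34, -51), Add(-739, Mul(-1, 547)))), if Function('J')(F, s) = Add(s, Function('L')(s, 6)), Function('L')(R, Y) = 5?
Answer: -4635360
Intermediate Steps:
Function('J')(F, s) = Add(5, s) (Function('J')(F, s) = Add(s, 5) = Add(5, s))
Mul(Add(2997, f), Add(Function('J')(34, -51), Add(-739, Mul(-1, 547)))) = Mul(Add(2997, 483), Add(Add(5, -51), Add(-739, Mul(-1, 547)))) = Mul(3480, Add(-46, Add(-739, -547))) = Mul(3480, Add(-46, -1286)) = Mul(3480, -1332) = -4635360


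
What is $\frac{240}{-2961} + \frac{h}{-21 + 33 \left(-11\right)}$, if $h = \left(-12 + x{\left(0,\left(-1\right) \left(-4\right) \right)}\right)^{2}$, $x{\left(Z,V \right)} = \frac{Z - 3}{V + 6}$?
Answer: $- \frac{6001441}{12633600} \approx -0.47504$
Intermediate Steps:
$x{\left(Z,V \right)} = \frac{-3 + Z}{6 + V}$
$h = \frac{15129}{100}$ ($h = \left(-12 + \frac{-3 + 0}{6 - -4}\right)^{2} = \left(-12 + \frac{1}{6 + 4} \left(-3\right)\right)^{2} = \left(-12 + \frac{1}{10} \left(-3\right)\right)^{2} = \left(-12 - \frac{3}{10}\right)^{2} = \left(- \frac{123}{10}\right)^{2} = \frac{15129}{100} \approx 151.29$)
$\frac{240}{-2961} + \frac{h}{-21 + 33 \left(-11\right)} = \frac{240}{-2961} + \frac{15129}{100 \left(-21 + 33 \left(-11\right)\right)} = 240 \left(- \frac{1}{2961}\right) + \frac{15129}{100 \left(-21 - 363\right)} = - \frac{80}{987} + \frac{15129}{100 \left(-384\right)} = - \frac{80}{987} + \frac{15129}{100} \left(- \frac{1}{384}\right) = - \frac{80}{987} - \frac{5043}{12800} = - \frac{6001441}{12633600}$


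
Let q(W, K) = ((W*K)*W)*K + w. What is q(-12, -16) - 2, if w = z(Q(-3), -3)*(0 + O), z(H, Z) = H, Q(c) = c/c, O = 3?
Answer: 36865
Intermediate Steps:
Q(c) = 1
w = 3 (w = 1*(0 + 3) = 1*3 = 3)
q(W, K) = 3 + K²*W² (q(W, K) = ((W*K)*W)*K + 3 = ((K*W)*W)*K + 3 = (K*W²)*K + 3 = K²*W² + 3 = 3 + K²*W²)
q(-12, -16) - 2 = (3 + (-16)²*(-12)²) - 2 = (3 + 256*144) - 2 = (3 + 36864) - 2 = 36867 - 2 = 36865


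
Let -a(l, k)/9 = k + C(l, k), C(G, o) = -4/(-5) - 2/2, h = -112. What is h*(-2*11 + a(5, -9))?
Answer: -34048/5 ≈ -6809.6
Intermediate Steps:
C(G, o) = -1/5 (C(G, o) = -4*(-1/5) - 2*1/2 = 4/5 - 1 = -1/5)
a(l, k) = 9/5 - 9*k (a(l, k) = -9*(k - 1/5) = -9*(-1/5 + k) = 9/5 - 9*k)
h*(-2*11 + a(5, -9)) = -112*(-2*11 + (9/5 - 9*(-9))) = -112*(-22 + (9/5 + 81)) = -112*(-22 + 414/5) = -112*304/5 = -34048/5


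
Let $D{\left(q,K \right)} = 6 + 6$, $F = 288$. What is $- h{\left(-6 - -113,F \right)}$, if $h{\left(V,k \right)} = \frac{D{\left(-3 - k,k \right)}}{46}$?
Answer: $- \frac{6}{23} \approx -0.26087$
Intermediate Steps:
$D{\left(q,K \right)} = 12$
$h{\left(V,k \right)} = \frac{6}{23}$ ($h{\left(V,k \right)} = \frac{12}{46} = 12 \cdot \frac{1}{46} = \frac{6}{23}$)
$- h{\left(-6 - -113,F \right)} = \left(-1\right) \frac{6}{23} = - \frac{6}{23}$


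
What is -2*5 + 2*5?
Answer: 0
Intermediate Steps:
-2*5 + 2*5 = -10 + 10 = 0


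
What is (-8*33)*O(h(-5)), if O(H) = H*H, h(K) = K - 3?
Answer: -16896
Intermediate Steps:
h(K) = -3 + K
O(H) = H²
(-8*33)*O(h(-5)) = (-8*33)*(-3 - 5)² = -264*(-8)² = -264*64 = -16896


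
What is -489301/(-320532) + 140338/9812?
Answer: 1131450937/71478636 ≈ 15.829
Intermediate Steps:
-489301/(-320532) + 140338/9812 = -489301*(-1/320532) + 140338*(1/9812) = 489301/320532 + 6379/446 = 1131450937/71478636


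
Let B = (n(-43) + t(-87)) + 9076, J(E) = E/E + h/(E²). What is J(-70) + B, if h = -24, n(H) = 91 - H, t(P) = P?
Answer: 11176894/1225 ≈ 9124.0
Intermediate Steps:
J(E) = 1 - 24/E² (J(E) = E/E - 24/E² = 1 - 24/E²)
B = 9123 (B = ((91 - 1*(-43)) - 87) + 9076 = ((91 + 43) - 87) + 9076 = (134 - 87) + 9076 = 47 + 9076 = 9123)
J(-70) + B = (1 - 24/(-70)²) + 9123 = (1 - 24*1/4900) + 9123 = (1 - 6/1225) + 9123 = 1219/1225 + 9123 = 11176894/1225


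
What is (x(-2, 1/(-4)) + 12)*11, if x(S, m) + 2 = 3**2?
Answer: 209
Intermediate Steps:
x(S, m) = 7 (x(S, m) = -2 + 3**2 = -2 + 9 = 7)
(x(-2, 1/(-4)) + 12)*11 = (7 + 12)*11 = 19*11 = 209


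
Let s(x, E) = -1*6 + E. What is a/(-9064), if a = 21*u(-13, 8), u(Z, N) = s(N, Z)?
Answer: 399/9064 ≈ 0.044020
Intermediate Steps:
s(x, E) = -6 + E
u(Z, N) = -6 + Z
a = -399 (a = 21*(-6 - 13) = 21*(-19) = -399)
a/(-9064) = -399/(-9064) = -399*(-1/9064) = 399/9064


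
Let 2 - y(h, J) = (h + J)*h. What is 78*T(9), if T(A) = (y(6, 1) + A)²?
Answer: 74958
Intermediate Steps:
y(h, J) = 2 - h*(J + h) (y(h, J) = 2 - (h + J)*h = 2 - (J + h)*h = 2 - h*(J + h))
T(A) = (-40 + A)² (T(A) = ((2 - 1*6² - 1*1*6) + A)² = ((2 - 1*36 - 6) + A)² = ((2 - 36 - 6) + A)² = (-40 + A)²)
78*T(9) = 78*(-40 + 9)² = 78*(-31)² = 78*961 = 74958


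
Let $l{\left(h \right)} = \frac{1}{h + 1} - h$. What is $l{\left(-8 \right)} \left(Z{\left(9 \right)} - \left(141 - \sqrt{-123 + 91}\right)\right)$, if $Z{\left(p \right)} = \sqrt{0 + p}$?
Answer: $- \frac{7590}{7} + \frac{220 i \sqrt{2}}{7} \approx -1084.3 + 44.447 i$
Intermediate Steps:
$l{\left(h \right)} = \frac{1}{1 + h} - h$
$Z{\left(p \right)} = \sqrt{p}$
$l{\left(-8 \right)} \left(Z{\left(9 \right)} - \left(141 - \sqrt{-123 + 91}\right)\right) = \frac{1 - -8 - \left(-8\right)^{2}}{1 - 8} \left(\sqrt{9} - \left(141 - \sqrt{-123 + 91}\right)\right) = \frac{1 + 8 - 64}{-7} \left(3 - \left(141 - \sqrt{-32}\right)\right) = - \frac{1 + 8 - 64}{7} \left(3 - \left(141 - 4 i \sqrt{2}\right)\right) = \left(- \frac{1}{7}\right) \left(-55\right) \left(3 - \left(141 - 4 i \sqrt{2}\right)\right) = \frac{55 \left(-138 + 4 i \sqrt{2}\right)}{7} = - \frac{7590}{7} + \frac{220 i \sqrt{2}}{7}$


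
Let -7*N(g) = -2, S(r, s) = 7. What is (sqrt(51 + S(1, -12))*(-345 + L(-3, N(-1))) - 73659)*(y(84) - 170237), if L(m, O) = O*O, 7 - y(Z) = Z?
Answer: 12545158926 + 2878476914*sqrt(58)/49 ≈ 1.2993e+10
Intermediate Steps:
y(Z) = 7 - Z
N(g) = 2/7 (N(g) = -1/7*(-2) = 2/7)
L(m, O) = O**2
(sqrt(51 + S(1, -12))*(-345 + L(-3, N(-1))) - 73659)*(y(84) - 170237) = (sqrt(51 + 7)*(-345 + (2/7)**2) - 73659)*((7 - 1*84) - 170237) = (sqrt(58)*(-345 + 4/49) - 73659)*((7 - 84) - 170237) = (sqrt(58)*(-16901/49) - 73659)*(-77 - 170237) = (-16901*sqrt(58)/49 - 73659)*(-170314) = (-73659 - 16901*sqrt(58)/49)*(-170314) = 12545158926 + 2878476914*sqrt(58)/49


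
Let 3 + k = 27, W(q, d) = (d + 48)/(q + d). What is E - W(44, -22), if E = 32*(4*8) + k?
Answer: 11515/11 ≈ 1046.8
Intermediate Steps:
W(q, d) = (48 + d)/(d + q)
k = 24 (k = -3 + 27 = 24)
E = 1048 (E = 32*(4*8) + 24 = 32*32 + 24 = 1024 + 24 = 1048)
E - W(44, -22) = 1048 - (48 - 22)/(-22 + 44) = 1048 - 26/22 = 1048 - 1*13/11 = 1048 - 13/11 = 11515/11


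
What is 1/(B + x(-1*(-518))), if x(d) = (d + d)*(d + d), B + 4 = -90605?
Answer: 1/982687 ≈ 1.0176e-6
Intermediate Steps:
B = -90609 (B = -4 - 90605 = -90609)
x(d) = 4*d² (x(d) = (2*d)*(2*d) = 4*d²)
1/(B + x(-1*(-518))) = 1/(-90609 + 4*(-1*(-518))²) = 1/(-90609 + 4*518²) = 1/(-90609 + 4*268324) = 1/(-90609 + 1073296) = 1/982687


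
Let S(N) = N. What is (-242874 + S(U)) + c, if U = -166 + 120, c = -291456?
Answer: -534376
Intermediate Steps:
U = -46
(-242874 + S(U)) + c = (-242874 - 46) - 291456 = -242920 - 291456 = -534376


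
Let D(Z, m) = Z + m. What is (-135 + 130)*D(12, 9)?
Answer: -105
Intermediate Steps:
(-135 + 130)*D(12, 9) = (-135 + 130)*(12 + 9) = -5*21 = -105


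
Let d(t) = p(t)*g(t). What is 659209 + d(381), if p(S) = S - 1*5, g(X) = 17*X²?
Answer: 928528321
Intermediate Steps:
p(S) = -5 + S (p(S) = S - 5 = -5 + S)
d(t) = 17*t²*(-5 + t) (d(t) = (-5 + t)*(17*t²) = 17*t²*(-5 + t))
659209 + d(381) = 659209 + 17*381²*(-5 + 381) = 659209 + 17*145161*376 = 659209 + 927869112 = 928528321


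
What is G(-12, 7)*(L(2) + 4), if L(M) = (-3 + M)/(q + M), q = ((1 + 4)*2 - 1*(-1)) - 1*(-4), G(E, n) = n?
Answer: 469/17 ≈ 27.588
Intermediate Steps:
q = 15 (q = (5*2 + 1) + 4 = (10 + 1) + 4 = 11 + 4 = 15)
L(M) = (-3 + M)/(15 + M)
G(-12, 7)*(L(2) + 4) = 7*((-3 + 2)/(15 + 2) + 4) = 7*(-1/17 + 4) = 7*(67/17) = 469/17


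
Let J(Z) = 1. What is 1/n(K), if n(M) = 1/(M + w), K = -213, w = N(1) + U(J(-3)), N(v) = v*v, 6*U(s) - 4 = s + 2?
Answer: -1265/6 ≈ -210.83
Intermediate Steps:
U(s) = 1 + s/6 (U(s) = ⅔ + (s + 2)/6 = ⅔ + (2 + s)/6 = ⅔ + (⅓ + s/6) = 1 + s/6)
N(v) = v²
w = 13/6 (w = 1² + (1 + (⅙)*1) = 1 + (1 + ⅙) = 1 + 7/6 = 13/6 ≈ 2.1667)
n(M) = 1/(13/6 + M) (n(M) = 1/(M + 13/6) = 1/(13/6 + M))
1/n(K) = 1/(6/(13 + 6*(-213))) = 1/(6/(13 - 1278)) = 1/(6/(-1265)) = 1/(6*(-1/1265)) = 1/(-6/1265) = -1265/6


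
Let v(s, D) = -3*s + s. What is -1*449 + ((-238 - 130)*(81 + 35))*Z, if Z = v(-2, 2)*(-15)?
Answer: 2560831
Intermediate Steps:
v(s, D) = -2*s
Z = -60 (Z = -2*(-2)*(-15) = 4*(-15) = -60)
-1*449 + ((-238 - 130)*(81 + 35))*Z = -1*449 + ((-238 - 130)*(81 + 35))*(-60) = -449 - 368*116*(-60) = -449 - 42688*(-60) = -449 + 2561280 = 2560831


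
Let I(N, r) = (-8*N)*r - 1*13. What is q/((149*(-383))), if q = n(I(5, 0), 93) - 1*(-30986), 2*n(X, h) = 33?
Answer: -62005/114134 ≈ -0.54327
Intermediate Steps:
I(N, r) = -13 - 8*N*r (I(N, r) = -8*N*r - 13 = -13 - 8*N*r)
n(X, h) = 33/2 (n(X, h) = (1/2)*33 = 33/2)
q = 62005/2 (q = 33/2 - 1*(-30986) = 33/2 + 30986 = 62005/2 ≈ 31003.)
q/((149*(-383))) = 62005/(2*((149*(-383)))) = (62005/2)/(-57067) = (62005/2)*(-1/57067) = -62005/114134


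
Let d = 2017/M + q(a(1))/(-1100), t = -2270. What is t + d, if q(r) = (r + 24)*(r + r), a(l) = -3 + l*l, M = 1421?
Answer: -80588483/35525 ≈ -2268.5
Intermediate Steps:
a(l) = -3 + l²
q(r) = 2*r*(24 + r) (q(r) = (24 + r)*(2*r) = 2*r*(24 + r))
d = 53267/35525 (d = 2017/1421 + (2*(-3 + 1²)*(24 + (-3 + 1²)))/(-1100) = 2017*(1/1421) + (2*(-3 + 1)*(24 + (-3 + 1)))*(-1/1100) = 2017/1421 + (2*(-2)*(24 - 2))*(-1/1100) = 2017/1421 + (2*(-2)*22)*(-1/1100) = 2017/1421 - 88*(-1/1100) = 2017/1421 + 2/25 = 53267/35525 ≈ 1.4994)
t + d = -2270 + 53267/35525 = -80588483/35525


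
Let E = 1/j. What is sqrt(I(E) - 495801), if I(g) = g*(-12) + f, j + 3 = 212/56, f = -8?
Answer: I*sqrt(59994737)/11 ≈ 704.15*I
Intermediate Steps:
j = 11/14 (j = -3 + 212/56 = -3 + 212*(1/56) = -3 + 53/14 = 11/14 ≈ 0.78571)
E = 14/11 (E = 1/(11/14) = 14/11 ≈ 1.2727)
I(g) = -8 - 12*g (I(g) = g*(-12) - 8 = -12*g - 8 = -8 - 12*g)
sqrt(I(E) - 495801) = sqrt((-8 - 12*14/11) - 495801) = sqrt((-8 - 168/11) - 495801) = sqrt(-256/11 - 495801) = sqrt(-5454067/11) = I*sqrt(59994737)/11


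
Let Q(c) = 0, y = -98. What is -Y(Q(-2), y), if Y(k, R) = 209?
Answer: -209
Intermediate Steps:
-Y(Q(-2), y) = -1*209 = -209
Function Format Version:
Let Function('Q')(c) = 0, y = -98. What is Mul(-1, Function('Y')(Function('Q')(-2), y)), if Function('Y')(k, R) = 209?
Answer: -209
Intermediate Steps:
Mul(-1, Function('Y')(Function('Q')(-2), y)) = Mul(-1, 209) = -209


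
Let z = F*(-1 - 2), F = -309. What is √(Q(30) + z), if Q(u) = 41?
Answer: 22*√2 ≈ 31.113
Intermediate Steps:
z = 927 (z = -309*(-1 - 2) = -309*(-3) = 927)
√(Q(30) + z) = √(41 + 927) = √968 = 22*√2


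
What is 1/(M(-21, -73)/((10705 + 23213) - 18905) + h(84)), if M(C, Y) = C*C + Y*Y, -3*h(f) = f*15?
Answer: -15013/6299690 ≈ -0.0023831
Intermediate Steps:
h(f) = -5*f (h(f) = -f*15/3 = -5*f)
M(C, Y) = C² + Y²
1/(M(-21, -73)/((10705 + 23213) - 18905) + h(84)) = 1/(((-21)² + (-73)²)/((10705 + 23213) - 18905) - 5*84) = 1/((441 + 5329)/(33918 - 18905) - 420) = 1/(5770/15013 - 420) = 1/(-6299690/15013) = -15013/6299690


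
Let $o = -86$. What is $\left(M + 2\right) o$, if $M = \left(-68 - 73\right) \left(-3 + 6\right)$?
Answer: $36206$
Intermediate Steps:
$M = -423$ ($M = \left(-141\right) 3 = -423$)
$\left(M + 2\right) o = \left(-423 + 2\right) \left(-86\right) = \left(-421\right) \left(-86\right) = 36206$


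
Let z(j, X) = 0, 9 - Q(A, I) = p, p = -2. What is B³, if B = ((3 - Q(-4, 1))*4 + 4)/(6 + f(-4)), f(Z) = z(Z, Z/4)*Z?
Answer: -2744/27 ≈ -101.63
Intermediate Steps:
Q(A, I) = 11 (Q(A, I) = 9 - 1*(-2) = 9 + 2 = 11)
f(Z) = 0 (f(Z) = 0*Z = 0)
B = -14/3 (B = ((3 - 1*11)*4 + 4)/(6 + 0) = ((3 - 11)*4 + 4)/6 = (-8*4 + 4)*(⅙) = (-32 + 4)*(⅙) = -28*⅙ = -14/3 ≈ -4.6667)
B³ = (-14/3)³ = -2744/27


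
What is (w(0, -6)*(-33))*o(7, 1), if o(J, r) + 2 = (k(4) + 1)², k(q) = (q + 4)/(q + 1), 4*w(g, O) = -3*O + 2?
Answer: -3927/5 ≈ -785.40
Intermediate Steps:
w(g, O) = ½ - 3*O/4 (w(g, O) = (-3*O + 2)/4 = (2 - 3*O)/4 = ½ - 3*O/4)
k(q) = (4 + q)/(1 + q)
o(J, r) = 119/25 (o(J, r) = -2 + ((4 + 4)/(1 + 4) + 1)² = -2 + (8/5 + 1)² = -2 + (13/5)² = -2 + 169/25 = 119/25)
(w(0, -6)*(-33))*o(7, 1) = ((½ - ¾*(-6))*(-33))*(119/25) = ((½ + 9/2)*(-33))*(119/25) = (5*(-33))*(119/25) = -165*119/25 = -3927/5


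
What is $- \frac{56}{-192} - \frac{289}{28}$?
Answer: $- \frac{1685}{168} \approx -10.03$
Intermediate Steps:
$- \frac{56}{-192} - \frac{289}{28} = \left(-56\right) \left(- \frac{1}{192}\right) - \frac{289}{28} = \frac{7}{24} - \frac{289}{28} = - \frac{1685}{168}$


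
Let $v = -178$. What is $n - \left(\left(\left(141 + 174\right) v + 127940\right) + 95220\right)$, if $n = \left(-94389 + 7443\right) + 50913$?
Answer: $-203123$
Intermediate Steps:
$n = -36033$ ($n = -86946 + 50913 = -36033$)
$n - \left(\left(\left(141 + 174\right) v + 127940\right) + 95220\right) = -36033 - \left(\left(\left(141 + 174\right) \left(-178\right) + 127940\right) + 95220\right) = -36033 - \left(\left(315 \left(-178\right) + 127940\right) + 95220\right) = -36033 - \left(\left(-56070 + 127940\right) + 95220\right) = -36033 - \left(71870 + 95220\right) = -36033 - 167090 = -203123$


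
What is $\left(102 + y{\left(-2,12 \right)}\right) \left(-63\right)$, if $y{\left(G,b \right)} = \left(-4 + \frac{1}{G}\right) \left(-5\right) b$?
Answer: $-23436$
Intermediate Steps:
$y{\left(G,b \right)} = b \left(20 - \frac{5}{G}\right)$ ($y{\left(G,b \right)} = \left(20 - \frac{5}{G}\right) b = b \left(20 - \frac{5}{G}\right)$)
$\left(102 + y{\left(-2,12 \right)}\right) \left(-63\right) = \left(102 + \left(20 \cdot 12 - \frac{60}{-2}\right)\right) \left(-63\right) = \left(102 + \left(240 - 60 \left(- \frac{1}{2}\right)\right)\right) \left(-63\right) = \left(102 + \left(240 + 30\right)\right) \left(-63\right) = \left(102 + 270\right) \left(-63\right) = 372 \left(-63\right) = -23436$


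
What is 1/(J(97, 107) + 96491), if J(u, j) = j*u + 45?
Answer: 1/106915 ≈ 9.3532e-6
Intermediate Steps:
J(u, j) = 45 + j*u
1/(J(97, 107) + 96491) = 1/((45 + 107*97) + 96491) = 1/((45 + 10379) + 96491) = 1/(10424 + 96491) = 1/106915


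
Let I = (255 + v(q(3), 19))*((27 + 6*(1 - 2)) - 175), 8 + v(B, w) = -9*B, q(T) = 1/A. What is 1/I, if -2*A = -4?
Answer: -1/37345 ≈ -2.6777e-5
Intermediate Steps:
A = 2 (A = -½*(-4) = 2)
q(T) = ½ (q(T) = 1/2 = 1*(½) = ½)
v(B, w) = -8 - 9*B
I = -37345 (I = (255 + (-8 - 9*½))*((27 + 6*(1 - 2)) - 175) = (255 + (-8 - 9/2))*((27 + 6*(-1)) - 175) = (255 - 25/2)*((27 - 6) - 175) = 485*(21 - 175)/2 = (485/2)*(-154) = -37345)
1/I = 1/(-37345) = -1/37345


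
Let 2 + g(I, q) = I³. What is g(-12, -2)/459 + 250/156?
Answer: -25855/11934 ≈ -2.1665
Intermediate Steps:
g(I, q) = -2 + I³
g(-12, -2)/459 + 250/156 = (-2 + (-12)³)/459 + 250/156 = (-2 - 1728)*(1/459) + 250*(1/156) = -1730*1/459 + 125/78 = -1730/459 + 125/78 = -25855/11934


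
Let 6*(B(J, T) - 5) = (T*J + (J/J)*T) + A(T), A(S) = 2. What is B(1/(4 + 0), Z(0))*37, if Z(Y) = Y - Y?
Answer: 592/3 ≈ 197.33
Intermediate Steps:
Z(Y) = 0
B(J, T) = 16/3 + T/6 + J*T/6 (B(J, T) = 5 + ((T*J + (J/J)*T) + 2)/6 = 5 + ((J*T + 1*T) + 2)/6 = 5 + ((J*T + T) + 2)/6 = 5 + ((T + J*T) + 2)/6 = 5 + (2 + T + J*T)/6 = 5 + (1/3 + T/6 + J*T/6) = 16/3 + T/6 + J*T/6)
B(1/(4 + 0), Z(0))*37 = (16/3 + (1/6)*0 + (1/6)*0/(4 + 0))*37 = (16/3 + 0 + (1/6)*0/4)*37 = (16/3 + 0 + (1/6)*(1/4)*0)*37 = (16/3 + 0 + 0)*37 = (16/3)*37 = 592/3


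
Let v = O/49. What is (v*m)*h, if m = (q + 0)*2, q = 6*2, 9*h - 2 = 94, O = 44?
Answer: 11264/49 ≈ 229.88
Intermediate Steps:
h = 32/3 (h = 2/9 + (⅑)*94 = 2/9 + 94/9 = 32/3 ≈ 10.667)
q = 12
v = 44/49 ≈ 0.89796
m = 24 (m = (12 + 0)*2 = 12*2 = 24)
(v*m)*h = ((44/49)*24)*(32/3) = (1056/49)*(32/3) = 11264/49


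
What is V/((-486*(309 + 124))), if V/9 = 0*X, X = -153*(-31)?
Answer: 0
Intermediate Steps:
X = 4743
V = 0 (V = 9*(0*4743) = 9*0 = 0)
V/((-486*(309 + 124))) = 0/((-486*(309 + 124))) = 0/((-486*433)) = 0/(-210438) = 0*(-1/210438) = 0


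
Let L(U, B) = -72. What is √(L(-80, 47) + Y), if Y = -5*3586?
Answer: I*√18002 ≈ 134.17*I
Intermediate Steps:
Y = -17930
√(L(-80, 47) + Y) = √(-72 - 17930) = √(-18002) = I*√18002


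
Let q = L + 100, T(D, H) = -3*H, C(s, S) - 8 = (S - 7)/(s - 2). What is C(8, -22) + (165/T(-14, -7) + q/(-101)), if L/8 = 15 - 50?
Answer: 54323/4242 ≈ 12.806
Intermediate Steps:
C(s, S) = 8 + (-7 + S)/(-2 + s) (C(s, S) = 8 + (S - 7)/(s - 2) = 8 + (-7 + S)/(-2 + s))
L = -280 (L = 8*(15 - 50) = 8*(-35) = -280)
q = -180 (q = -280 + 100 = -180)
C(8, -22) + (165/T(-14, -7) + q/(-101)) = (-23 - 22 + 8*8)/(-2 + 8) + (165/((-3*(-7))) - 180/(-101)) = (-23 - 22 + 64)/6 + (165/21 - 180*(-1/101)) = (⅙)*19 + (165*(1/21) + 180/101) = 19/6 + (55/7 + 180/101) = 19/6 + 6815/707 = 54323/4242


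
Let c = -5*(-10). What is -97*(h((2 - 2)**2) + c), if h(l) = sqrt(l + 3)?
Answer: -4850 - 97*sqrt(3) ≈ -5018.0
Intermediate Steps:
c = 50
h(l) = sqrt(3 + l)
-97*(h((2 - 2)**2) + c) = -97*(sqrt(3 + (2 - 2)**2) + 50) = -97*(sqrt(3 + 0**2) + 50) = -97*(sqrt(3 + 0) + 50) = -97*(sqrt(3) + 50) = -97*(50 + sqrt(3)) = -4850 - 97*sqrt(3)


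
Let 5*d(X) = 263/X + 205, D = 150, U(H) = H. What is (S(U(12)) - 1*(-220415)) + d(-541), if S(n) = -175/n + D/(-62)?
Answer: 221818847599/1006260 ≈ 2.2044e+5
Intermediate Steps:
d(X) = 41 + 263/(5*X) (d(X) = (263/X + 205)/5 = (205 + 263/X)/5 = 41 + 263/(5*X))
S(n) = -75/31 - 175/n (S(n) = -175/n + 150/(-62) = -175/n + 150*(-1/62) = -175/n - 75/31 = -75/31 - 175/n)
(S(U(12)) - 1*(-220415)) + d(-541) = ((-75/31 - 175/12) - 1*(-220415)) + (41 + (263/5)/(-541)) = ((-75/31 - 175*1/12) + 220415) + (41 + (263/5)*(-1/541)) = ((-75/31 - 175/12) + 220415) + (41 - 263/2705) = (-6325/372 + 220415) + 110642/2705 = 81988055/372 + 110642/2705 = 221818847599/1006260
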